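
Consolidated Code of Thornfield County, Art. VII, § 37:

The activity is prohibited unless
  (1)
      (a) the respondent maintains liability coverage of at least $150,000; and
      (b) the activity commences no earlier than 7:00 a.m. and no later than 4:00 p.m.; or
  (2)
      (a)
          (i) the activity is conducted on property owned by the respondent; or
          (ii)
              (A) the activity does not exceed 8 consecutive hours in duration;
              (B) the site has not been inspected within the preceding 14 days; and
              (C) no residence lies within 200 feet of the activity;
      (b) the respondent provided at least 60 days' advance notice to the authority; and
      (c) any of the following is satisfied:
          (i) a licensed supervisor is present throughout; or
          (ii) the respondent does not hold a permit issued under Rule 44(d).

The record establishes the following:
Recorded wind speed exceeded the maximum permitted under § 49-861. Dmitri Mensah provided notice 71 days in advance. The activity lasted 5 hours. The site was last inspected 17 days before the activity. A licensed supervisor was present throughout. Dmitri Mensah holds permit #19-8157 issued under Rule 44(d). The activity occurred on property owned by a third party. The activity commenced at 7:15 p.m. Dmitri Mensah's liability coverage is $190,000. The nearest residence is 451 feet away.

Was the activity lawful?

(a) coverage ≥ $150,000 — holds.
(b) start within hours — fails.
(1) = T AND F = false.
(i) own property — fails.
(A) ≤ 8 hrs duration — satisfied.
(B) not (site inspected) — met.
(C) no residence in 200 ft — holds.
(ii) = T AND T AND T = true.
(a) = F OR T = true.
(b) ≥60 days' notice — met.
(i) supervisor present — satisfied.
(ii) not (holds permit) — not satisfied.
(c) = T OR F = true.
(2): T AND T AND T → true.
So Overall is satisfied (F OR T).

Yes — lawful.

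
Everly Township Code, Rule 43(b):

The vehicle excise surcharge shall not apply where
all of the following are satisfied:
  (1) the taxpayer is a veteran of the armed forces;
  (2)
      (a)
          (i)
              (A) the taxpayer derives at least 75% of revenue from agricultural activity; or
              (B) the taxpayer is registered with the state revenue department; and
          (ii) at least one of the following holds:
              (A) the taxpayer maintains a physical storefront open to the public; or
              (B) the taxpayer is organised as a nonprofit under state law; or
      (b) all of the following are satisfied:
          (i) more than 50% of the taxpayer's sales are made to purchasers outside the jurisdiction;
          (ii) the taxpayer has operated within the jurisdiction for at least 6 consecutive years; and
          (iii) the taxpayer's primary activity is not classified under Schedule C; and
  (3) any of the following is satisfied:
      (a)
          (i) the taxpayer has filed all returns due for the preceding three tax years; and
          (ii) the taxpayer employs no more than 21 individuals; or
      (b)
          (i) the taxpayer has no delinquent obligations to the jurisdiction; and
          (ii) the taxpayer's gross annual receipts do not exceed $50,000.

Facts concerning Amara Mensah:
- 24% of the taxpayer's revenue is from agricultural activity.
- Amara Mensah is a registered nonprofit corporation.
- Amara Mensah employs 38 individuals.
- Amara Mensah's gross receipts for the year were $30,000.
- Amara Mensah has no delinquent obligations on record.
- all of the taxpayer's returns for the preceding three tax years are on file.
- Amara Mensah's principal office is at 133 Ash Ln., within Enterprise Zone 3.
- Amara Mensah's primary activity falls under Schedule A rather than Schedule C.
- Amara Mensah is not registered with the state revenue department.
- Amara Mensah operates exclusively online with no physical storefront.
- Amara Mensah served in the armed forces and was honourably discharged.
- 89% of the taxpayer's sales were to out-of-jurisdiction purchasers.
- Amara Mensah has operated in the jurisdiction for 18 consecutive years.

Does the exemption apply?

(1) veteran — met.
(A) ≥75% agricultural — not met.
(B) state-registered — fails.
So (i) is not satisfied (F OR F).
(A) has storefront — not satisfied.
(B) nonprofit — satisfied.
(ii): F OR T → true.
(a) = F AND T = false.
(i) >50% out-of-jur. sales — holds.
(ii) ≥ 6 yrs in jurisdiction — satisfied.
(iii) not (Schedule C activity) — holds.
(b): T AND T AND T → true.
So (2) is satisfied (F OR T).
(i) returns current — satisfied.
(ii) ≤ 21 employees — not met.
(a) = T AND F = false.
(i) no delinquency — met.
(ii) receipts ≤ $50,000 — holds.
(b) = T AND T = true.
So (3) is satisfied (F OR T).
Overall = T AND T AND T = true.

Yes — exempt.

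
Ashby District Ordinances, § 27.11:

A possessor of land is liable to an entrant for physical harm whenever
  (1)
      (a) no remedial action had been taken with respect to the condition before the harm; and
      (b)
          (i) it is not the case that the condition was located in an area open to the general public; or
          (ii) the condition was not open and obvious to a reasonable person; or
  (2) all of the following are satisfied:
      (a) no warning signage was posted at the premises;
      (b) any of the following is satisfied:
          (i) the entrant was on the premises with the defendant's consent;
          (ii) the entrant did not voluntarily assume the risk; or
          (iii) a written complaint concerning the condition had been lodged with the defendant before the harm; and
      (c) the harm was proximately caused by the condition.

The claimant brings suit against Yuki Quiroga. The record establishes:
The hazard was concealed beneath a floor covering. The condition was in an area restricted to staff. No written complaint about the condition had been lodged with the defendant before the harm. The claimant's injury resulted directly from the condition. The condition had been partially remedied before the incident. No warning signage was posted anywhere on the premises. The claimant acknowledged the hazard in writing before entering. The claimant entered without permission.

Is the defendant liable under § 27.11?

(a) no remedial action — not met.
(i) not (public area) — satisfied.
(ii) not open/obvious — holds.
So (b) is satisfied (T OR T).
(1) = F AND T = false.
(a) no signage posted — met.
(i) consent to enter — not satisfied.
(ii) no assumed risk — not satisfied.
(iii) complaint lodged — fails.
(b) = F OR F OR F = false.
(c) proximate cause — holds.
So (2) is not satisfied (T AND F AND T).
Overall = F OR F = false.

No — not liable.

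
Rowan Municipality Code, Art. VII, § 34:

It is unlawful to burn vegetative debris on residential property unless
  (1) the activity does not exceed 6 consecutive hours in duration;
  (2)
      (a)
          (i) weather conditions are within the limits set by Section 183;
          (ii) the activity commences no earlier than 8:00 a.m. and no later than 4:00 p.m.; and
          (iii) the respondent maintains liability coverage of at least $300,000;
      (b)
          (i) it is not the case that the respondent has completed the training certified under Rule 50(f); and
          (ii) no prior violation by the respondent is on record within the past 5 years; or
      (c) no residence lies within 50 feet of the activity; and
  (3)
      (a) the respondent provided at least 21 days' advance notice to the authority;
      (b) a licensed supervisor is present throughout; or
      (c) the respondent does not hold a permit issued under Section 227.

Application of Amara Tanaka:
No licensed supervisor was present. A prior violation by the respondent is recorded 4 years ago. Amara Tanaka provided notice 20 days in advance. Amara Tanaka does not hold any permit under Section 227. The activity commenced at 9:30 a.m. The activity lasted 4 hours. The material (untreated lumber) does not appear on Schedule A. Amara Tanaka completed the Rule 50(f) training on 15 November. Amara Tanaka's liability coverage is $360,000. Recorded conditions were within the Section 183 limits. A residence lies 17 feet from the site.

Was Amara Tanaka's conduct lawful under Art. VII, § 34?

(1) ≤ 6 hrs duration — satisfied.
(i) weather ok — holds.
(ii) start within hours — satisfied.
(iii) coverage ≥ $300,000 — satisfied.
So (a) is satisfied (T AND T AND T).
(i) not (training certified) — not met.
(ii) no prior violation — not met.
So (b) is not satisfied (F AND F).
(c) no residence in 50 ft — not met.
So (2) is satisfied (T OR F OR F).
(a) ≥21 days' notice — not met.
(b) supervisor present — not met.
(c) not (holds permit) — satisfied.
So (3) is satisfied (F OR F OR T).
Overall: T AND T AND T → true.

Yes — lawful.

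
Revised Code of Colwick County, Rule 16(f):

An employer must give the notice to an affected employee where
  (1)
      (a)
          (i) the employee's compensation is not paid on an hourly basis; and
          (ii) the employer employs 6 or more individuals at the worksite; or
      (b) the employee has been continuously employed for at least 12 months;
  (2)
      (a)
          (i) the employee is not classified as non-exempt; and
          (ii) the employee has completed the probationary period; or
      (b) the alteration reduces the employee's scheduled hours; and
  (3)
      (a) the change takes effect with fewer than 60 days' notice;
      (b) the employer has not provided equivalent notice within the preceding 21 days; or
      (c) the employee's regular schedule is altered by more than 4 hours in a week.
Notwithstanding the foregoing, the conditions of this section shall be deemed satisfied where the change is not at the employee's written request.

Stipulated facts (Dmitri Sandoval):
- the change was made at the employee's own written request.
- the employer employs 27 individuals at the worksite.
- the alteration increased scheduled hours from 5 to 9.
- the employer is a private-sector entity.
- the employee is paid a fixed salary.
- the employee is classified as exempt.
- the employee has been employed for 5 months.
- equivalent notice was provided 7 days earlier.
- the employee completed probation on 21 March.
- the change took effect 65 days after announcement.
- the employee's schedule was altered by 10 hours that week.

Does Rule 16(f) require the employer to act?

(i) not (hourly-paid) — holds.
(ii) ≥ 6 at site — met.
So (a) is satisfied (T AND T).
(b) tenure ≥ 12 mo. — not satisfied.
(1) = T OR F = true.
(i) not (non-exempt) — satisfied.
(ii) past probation — satisfied.
So (a) is satisfied (T AND T).
(b) hours reduced — fails.
So (2) is satisfied (T OR F).
(a) < 60 days' notice — not satisfied.
(b) no recent notice — fails.
(c) schedule shift > 4h — met.
So (3) is satisfied (F OR F OR T).
So Overall is satisfied (T AND T AND T).
Exception (not employee-requested) — not satisfied.
Result: main true OR exception false → true.

Yes — required.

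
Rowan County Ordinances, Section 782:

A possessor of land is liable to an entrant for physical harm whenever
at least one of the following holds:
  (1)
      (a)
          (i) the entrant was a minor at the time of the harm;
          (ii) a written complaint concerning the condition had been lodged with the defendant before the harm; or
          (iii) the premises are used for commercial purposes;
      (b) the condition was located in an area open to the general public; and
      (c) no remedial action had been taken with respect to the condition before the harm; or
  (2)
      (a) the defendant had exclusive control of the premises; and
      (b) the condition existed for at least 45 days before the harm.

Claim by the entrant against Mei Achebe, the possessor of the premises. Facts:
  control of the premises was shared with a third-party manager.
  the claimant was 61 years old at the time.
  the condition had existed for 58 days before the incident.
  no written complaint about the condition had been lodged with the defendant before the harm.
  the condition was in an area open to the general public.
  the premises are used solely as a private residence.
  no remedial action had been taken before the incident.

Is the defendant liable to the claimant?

(i) entrant a minor — fails.
(ii) complaint lodged — not met.
(iii) commercial use — not satisfied.
So (a) is not satisfied (F OR F OR F).
(b) public area — met.
(c) no remedial action — met.
So (1) is not satisfied (F AND T AND T).
(a) exclusive control — fails.
(b) condition ≥45 days old — holds.
(2) = F AND T = false.
So Overall is not satisfied (F OR F).

No — not liable.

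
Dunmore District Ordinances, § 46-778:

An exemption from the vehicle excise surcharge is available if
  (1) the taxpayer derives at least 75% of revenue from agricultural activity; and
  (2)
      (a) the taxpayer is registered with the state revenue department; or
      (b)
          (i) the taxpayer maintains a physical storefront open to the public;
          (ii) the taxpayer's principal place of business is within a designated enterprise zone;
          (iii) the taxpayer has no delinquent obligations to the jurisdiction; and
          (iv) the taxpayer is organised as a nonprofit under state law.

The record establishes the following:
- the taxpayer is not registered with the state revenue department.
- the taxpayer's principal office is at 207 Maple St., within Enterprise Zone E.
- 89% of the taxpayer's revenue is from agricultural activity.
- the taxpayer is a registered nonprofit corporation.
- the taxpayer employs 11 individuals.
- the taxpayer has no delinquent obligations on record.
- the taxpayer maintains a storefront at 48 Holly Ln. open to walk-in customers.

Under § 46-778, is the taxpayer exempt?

(1) ≥75% agricultural — holds.
(a) state-registered — not met.
(i) has storefront — met.
(ii) in enterprise zone — satisfied.
(iii) no delinquency — satisfied.
(iv) nonprofit — met.
So (b) is satisfied (T AND T AND T AND T).
So (2) is satisfied (F OR T).
Overall: T AND T → true.

Yes — exempt.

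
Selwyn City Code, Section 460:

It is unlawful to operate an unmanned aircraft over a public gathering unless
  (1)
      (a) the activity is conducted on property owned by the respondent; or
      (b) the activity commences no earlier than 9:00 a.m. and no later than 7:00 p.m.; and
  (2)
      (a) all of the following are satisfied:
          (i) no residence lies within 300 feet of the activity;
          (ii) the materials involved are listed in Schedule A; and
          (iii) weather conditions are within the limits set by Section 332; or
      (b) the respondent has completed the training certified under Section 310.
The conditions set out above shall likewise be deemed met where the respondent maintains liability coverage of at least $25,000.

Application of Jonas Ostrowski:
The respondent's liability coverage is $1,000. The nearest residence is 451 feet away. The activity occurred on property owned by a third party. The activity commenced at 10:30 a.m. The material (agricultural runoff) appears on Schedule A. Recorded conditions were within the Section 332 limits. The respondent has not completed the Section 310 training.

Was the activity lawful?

(a) own property — not met.
(b) start within hours — holds.
So (1) is satisfied (F OR T).
(i) no residence in 300 ft — met.
(ii) Schedule A material — holds.
(iii) weather ok — holds.
(a) = T AND T AND T = true.
(b) training certified — not met.
(2): T OR F → true.
So Overall is satisfied (T AND T).
Exception (coverage ≥ $25,000) — not satisfied.
Result: main true OR exception false → true.

Yes — lawful.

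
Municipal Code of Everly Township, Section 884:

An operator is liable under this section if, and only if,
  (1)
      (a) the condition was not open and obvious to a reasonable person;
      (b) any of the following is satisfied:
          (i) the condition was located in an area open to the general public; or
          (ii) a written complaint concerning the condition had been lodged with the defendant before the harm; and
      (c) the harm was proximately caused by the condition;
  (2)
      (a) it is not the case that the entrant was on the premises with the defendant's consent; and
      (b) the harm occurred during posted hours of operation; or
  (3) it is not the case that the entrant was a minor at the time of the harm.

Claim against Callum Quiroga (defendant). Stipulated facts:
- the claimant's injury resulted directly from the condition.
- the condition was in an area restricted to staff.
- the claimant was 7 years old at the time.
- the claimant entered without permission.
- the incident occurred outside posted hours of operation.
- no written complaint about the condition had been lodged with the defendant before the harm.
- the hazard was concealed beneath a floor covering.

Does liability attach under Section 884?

(a) not open/obvious — holds.
(i) public area — not satisfied.
(ii) complaint lodged — not satisfied.
(b) = F OR F = false.
(c) proximate cause — met.
(1): T AND F AND T → false.
(a) not (consent to enter) — holds.
(b) during posted hours — fails.
So (2) is not satisfied (T AND F).
(3) not (entrant a minor) — fails.
So Overall is not satisfied (F OR F OR F).

No — not liable.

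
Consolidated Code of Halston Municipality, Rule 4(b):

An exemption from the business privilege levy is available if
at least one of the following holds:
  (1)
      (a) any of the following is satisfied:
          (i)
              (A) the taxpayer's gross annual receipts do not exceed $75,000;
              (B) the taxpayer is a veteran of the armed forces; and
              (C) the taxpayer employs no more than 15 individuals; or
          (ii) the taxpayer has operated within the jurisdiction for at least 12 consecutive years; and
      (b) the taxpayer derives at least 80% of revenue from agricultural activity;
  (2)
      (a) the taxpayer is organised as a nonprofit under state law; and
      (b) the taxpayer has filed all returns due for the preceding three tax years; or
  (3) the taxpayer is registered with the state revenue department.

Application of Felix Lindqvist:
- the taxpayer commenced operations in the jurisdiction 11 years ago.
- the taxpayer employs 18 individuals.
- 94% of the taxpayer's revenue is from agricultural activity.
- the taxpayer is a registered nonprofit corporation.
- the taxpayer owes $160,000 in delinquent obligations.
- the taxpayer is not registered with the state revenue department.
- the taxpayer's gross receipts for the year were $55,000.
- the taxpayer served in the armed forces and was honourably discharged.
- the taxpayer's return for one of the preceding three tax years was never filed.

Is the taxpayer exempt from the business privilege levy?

(A) receipts ≤ $75,000 — holds.
(B) veteran — met.
(C) ≤ 15 employees — not met.
So (i) is not satisfied (T AND T AND F).
(ii) ≥ 12 yrs in jurisdiction — fails.
(a) = F OR F = false.
(b) ≥80% agricultural — met.
(1): F AND T → false.
(a) nonprofit — met.
(b) returns current — not met.
(2): T AND F → false.
(3) state-registered — not met.
So Overall is not satisfied (F OR F OR F).

No — not exempt.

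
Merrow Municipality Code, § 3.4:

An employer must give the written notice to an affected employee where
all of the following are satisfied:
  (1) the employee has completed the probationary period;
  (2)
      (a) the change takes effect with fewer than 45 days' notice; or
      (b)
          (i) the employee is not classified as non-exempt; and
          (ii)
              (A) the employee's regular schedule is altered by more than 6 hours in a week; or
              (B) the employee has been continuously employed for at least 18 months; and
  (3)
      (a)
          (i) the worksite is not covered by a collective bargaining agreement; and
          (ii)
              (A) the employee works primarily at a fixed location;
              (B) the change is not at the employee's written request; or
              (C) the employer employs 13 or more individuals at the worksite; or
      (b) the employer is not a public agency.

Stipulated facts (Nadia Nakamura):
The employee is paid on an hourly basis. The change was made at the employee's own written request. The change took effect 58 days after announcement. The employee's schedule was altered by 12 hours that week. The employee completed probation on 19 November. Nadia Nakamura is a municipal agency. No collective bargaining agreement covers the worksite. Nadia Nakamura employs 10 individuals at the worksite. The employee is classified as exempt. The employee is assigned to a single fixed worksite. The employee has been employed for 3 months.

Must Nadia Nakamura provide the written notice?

Yes — required.

(1) past probation — satisfied.
(a) < 45 days' notice — not satisfied.
(i) not (non-exempt) — holds.
(A) schedule shift > 6h — holds.
(B) tenure ≥ 18 mo. — not met.
So (ii) is satisfied (T OR F).
(b) = T AND T = true.
So (2) is satisfied (F OR T).
(i) no CBA — satisfied.
(A) fixed location — met.
(B) not employee-requested — not satisfied.
(C) ≥ 13 at site — not satisfied.
(ii): T OR F OR F → true.
(a): T AND T → true.
(b) not (public agency) — not satisfied.
So (3) is satisfied (T OR F).
So Overall is satisfied (T AND T AND T).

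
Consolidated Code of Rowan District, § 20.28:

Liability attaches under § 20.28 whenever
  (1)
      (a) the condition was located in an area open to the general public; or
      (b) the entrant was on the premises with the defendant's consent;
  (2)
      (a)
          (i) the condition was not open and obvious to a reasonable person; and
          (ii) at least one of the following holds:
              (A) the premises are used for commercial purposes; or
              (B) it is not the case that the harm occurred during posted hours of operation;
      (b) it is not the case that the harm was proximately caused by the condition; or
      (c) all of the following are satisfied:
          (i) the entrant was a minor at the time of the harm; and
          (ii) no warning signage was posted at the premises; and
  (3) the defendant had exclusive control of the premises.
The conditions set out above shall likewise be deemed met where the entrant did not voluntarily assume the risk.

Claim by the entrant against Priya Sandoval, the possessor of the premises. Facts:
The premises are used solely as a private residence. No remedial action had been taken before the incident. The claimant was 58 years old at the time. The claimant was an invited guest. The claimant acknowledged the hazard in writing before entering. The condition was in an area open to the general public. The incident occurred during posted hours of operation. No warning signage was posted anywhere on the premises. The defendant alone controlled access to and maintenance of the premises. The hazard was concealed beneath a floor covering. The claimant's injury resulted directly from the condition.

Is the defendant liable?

(a) public area — met.
(b) consent to enter — holds.
(1): T OR T → true.
(i) not open/obvious — holds.
(A) commercial use — fails.
(B) not (during posted hours) — fails.
(ii) = F OR F = false.
(a): T AND F → false.
(b) not (proximate cause) — fails.
(i) entrant a minor — not met.
(ii) no signage posted — met.
(c): F AND T → false.
So (2) is not satisfied (F OR F OR F).
(3) exclusive control — met.
Overall: T AND F AND T → false.
Exception (no assumed risk) — not satisfied.
Result: main false OR exception false → false.

No — not liable.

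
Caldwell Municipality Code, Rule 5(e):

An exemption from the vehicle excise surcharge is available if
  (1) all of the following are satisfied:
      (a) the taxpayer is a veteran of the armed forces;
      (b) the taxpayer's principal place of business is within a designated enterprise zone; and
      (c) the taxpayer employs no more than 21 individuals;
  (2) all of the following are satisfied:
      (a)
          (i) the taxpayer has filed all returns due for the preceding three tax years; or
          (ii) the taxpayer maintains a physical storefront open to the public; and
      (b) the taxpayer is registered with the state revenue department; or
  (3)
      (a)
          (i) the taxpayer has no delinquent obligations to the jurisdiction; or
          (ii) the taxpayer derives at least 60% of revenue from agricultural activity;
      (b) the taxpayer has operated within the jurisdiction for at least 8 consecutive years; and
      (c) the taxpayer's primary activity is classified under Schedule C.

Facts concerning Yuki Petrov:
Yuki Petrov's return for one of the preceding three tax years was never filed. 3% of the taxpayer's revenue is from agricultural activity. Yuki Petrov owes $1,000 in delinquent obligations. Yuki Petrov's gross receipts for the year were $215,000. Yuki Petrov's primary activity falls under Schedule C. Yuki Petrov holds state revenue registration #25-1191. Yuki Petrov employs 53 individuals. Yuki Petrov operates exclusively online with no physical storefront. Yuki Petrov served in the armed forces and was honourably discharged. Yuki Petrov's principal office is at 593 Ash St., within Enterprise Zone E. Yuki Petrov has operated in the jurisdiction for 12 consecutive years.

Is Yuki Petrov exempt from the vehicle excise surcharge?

No — not exempt.

(a) veteran — holds.
(b) in enterprise zone — met.
(c) ≤ 21 employees — fails.
(1) = T AND T AND F = false.
(i) returns current — not met.
(ii) has storefront — not satisfied.
(a): F OR F → false.
(b) state-registered — satisfied.
So (2) is not satisfied (F AND T).
(i) no delinquency — not met.
(ii) ≥60% agricultural — not satisfied.
(a) = F OR F = false.
(b) ≥ 8 yrs in jurisdiction — holds.
(c) Schedule C activity — met.
(3): F AND T AND T → false.
Overall: F OR F OR F → false.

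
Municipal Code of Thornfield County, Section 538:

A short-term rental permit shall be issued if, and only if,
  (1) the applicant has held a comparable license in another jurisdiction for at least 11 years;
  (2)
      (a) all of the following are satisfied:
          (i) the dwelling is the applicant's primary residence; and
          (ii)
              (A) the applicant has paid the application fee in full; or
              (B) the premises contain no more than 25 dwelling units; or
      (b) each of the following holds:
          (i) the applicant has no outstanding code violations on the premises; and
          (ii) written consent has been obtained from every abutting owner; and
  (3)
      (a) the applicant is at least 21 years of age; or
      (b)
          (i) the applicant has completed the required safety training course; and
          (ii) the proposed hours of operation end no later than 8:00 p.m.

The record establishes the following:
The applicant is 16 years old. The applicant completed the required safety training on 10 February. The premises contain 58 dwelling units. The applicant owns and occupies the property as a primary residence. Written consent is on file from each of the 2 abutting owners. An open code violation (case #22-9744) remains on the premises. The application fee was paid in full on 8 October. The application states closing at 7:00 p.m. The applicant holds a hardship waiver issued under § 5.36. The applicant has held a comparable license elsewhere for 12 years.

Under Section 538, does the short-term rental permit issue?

Yes — granted.

(1) prior license ≥ 11 yr — holds.
(i) primary residence — holds.
(A) fee paid — holds.
(B) ≤ 25 units — fails.
(ii): T OR F → true.
(a) = T AND T = true.
(i) no code violations — not met.
(ii) all abutters consent — satisfied.
(b) = F AND T = false.
(2): T OR F → true.
(a) age ≥ 21 — not satisfied.
(i) safety training — satisfied.
(ii) closes by 8 p.m. — met.
(b): T AND T → true.
(3) = F OR T = true.
Overall: T AND T AND T → true.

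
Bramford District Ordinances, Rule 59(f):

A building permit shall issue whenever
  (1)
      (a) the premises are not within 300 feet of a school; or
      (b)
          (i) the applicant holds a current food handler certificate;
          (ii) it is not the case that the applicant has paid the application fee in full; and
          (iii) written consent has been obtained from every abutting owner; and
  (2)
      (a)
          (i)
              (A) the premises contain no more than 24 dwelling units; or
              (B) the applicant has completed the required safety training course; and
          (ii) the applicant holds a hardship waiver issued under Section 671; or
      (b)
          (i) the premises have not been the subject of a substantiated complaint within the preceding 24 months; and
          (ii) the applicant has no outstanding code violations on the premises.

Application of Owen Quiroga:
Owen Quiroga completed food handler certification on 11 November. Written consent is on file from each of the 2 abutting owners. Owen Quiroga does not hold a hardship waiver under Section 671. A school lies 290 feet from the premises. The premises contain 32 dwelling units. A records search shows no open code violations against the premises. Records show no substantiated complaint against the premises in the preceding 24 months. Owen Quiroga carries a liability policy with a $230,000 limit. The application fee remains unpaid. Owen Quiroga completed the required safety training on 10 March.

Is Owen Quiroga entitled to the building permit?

(a) ≥300 ft from school — not met.
(i) food handler cert. — met.
(ii) not (fee paid) — holds.
(iii) all abutters consent — satisfied.
So (b) is satisfied (T AND T AND T).
(1): F OR T → true.
(A) ≤ 24 units — not met.
(B) safety training — holds.
So (i) is satisfied (F OR T).
(ii) hardship waiver — fails.
(a): T AND F → false.
(i) no complaint in 24 mo. — satisfied.
(ii) no code violations — holds.
So (b) is satisfied (T AND T).
(2): F OR T → true.
Overall = T AND T = true.

Yes — granted.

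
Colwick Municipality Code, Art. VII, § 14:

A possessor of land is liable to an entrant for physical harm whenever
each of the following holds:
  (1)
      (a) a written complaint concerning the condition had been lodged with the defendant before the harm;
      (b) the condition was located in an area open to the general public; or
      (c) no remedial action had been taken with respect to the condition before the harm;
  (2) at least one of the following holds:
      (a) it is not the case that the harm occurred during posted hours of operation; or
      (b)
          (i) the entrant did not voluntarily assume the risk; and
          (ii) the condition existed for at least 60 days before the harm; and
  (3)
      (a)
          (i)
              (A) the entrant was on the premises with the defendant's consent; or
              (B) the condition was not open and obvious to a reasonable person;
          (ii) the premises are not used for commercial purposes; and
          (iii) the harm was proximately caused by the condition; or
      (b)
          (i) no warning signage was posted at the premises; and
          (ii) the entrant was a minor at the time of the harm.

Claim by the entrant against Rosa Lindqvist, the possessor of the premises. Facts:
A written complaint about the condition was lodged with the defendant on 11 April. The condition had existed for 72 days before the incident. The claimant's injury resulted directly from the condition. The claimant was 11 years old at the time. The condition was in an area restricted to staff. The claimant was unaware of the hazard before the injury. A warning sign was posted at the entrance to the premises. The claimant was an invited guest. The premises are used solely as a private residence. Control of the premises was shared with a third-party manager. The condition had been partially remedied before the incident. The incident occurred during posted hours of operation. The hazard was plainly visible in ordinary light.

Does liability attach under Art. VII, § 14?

Yes — liable.

(a) complaint lodged — met.
(b) public area — not satisfied.
(c) no remedial action — not met.
So (1) is satisfied (T OR F OR F).
(a) not (during posted hours) — not met.
(i) no assumed risk — met.
(ii) condition ≥60 days old — holds.
So (b) is satisfied (T AND T).
So (2) is satisfied (F OR T).
(A) consent to enter — satisfied.
(B) not open/obvious — not met.
So (i) is satisfied (T OR F).
(ii) not (commercial use) — met.
(iii) proximate cause — holds.
So (a) is satisfied (T AND T AND T).
(i) no signage posted — not satisfied.
(ii) entrant a minor — holds.
(b): F AND T → false.
So (3) is satisfied (T OR F).
Overall: T AND T AND T → true.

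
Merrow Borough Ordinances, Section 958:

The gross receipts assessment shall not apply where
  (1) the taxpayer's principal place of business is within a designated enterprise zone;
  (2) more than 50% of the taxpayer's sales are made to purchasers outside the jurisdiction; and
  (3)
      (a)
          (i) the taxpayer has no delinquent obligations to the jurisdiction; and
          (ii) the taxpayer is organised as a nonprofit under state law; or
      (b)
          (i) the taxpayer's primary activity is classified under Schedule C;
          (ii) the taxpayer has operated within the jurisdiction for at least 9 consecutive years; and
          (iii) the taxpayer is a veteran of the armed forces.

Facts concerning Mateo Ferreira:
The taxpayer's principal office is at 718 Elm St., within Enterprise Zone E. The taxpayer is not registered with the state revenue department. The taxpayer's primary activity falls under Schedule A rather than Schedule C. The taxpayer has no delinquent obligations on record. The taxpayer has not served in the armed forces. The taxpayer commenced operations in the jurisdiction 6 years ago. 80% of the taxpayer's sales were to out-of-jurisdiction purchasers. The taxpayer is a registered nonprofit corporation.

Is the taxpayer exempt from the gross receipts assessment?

Yes — exempt.

(1) in enterprise zone — met.
(2) >50% out-of-jur. sales — holds.
(i) no delinquency — satisfied.
(ii) nonprofit — holds.
(a): T AND T → true.
(i) Schedule C activity — not satisfied.
(ii) ≥ 9 yrs in jurisdiction — not satisfied.
(iii) veteran — not met.
(b): F AND F AND F → false.
So (3) is satisfied (T OR F).
Overall: T AND T AND T → true.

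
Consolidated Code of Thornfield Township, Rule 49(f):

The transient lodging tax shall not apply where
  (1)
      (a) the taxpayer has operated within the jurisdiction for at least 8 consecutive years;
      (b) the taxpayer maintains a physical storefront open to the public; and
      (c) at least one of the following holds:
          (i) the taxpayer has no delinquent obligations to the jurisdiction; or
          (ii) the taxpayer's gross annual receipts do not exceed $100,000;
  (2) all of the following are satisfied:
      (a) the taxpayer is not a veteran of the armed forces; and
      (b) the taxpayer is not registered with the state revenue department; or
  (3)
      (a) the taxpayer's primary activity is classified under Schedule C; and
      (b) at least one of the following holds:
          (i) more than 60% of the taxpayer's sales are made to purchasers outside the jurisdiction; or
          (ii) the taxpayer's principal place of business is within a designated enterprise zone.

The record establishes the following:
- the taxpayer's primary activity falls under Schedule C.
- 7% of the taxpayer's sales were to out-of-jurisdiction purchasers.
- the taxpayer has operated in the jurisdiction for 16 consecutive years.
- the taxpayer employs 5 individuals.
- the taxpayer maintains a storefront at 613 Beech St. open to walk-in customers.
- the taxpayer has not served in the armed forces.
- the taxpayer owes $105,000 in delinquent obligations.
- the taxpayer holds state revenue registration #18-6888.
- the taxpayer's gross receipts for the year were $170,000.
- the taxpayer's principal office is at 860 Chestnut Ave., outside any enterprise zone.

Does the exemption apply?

(a) ≥ 8 yrs in jurisdiction — met.
(b) has storefront — met.
(i) no delinquency — not satisfied.
(ii) receipts ≤ $100,000 — not met.
(c): F OR F → false.
(1) = T AND T AND F = false.
(a) not (veteran) — holds.
(b) not (state-registered) — fails.
(2): T AND F → false.
(a) Schedule C activity — met.
(i) >60% out-of-jur. sales — fails.
(ii) in enterprise zone — not met.
(b): F OR F → false.
(3): T AND F → false.
So Overall is not satisfied (F OR F OR F).

No — not exempt.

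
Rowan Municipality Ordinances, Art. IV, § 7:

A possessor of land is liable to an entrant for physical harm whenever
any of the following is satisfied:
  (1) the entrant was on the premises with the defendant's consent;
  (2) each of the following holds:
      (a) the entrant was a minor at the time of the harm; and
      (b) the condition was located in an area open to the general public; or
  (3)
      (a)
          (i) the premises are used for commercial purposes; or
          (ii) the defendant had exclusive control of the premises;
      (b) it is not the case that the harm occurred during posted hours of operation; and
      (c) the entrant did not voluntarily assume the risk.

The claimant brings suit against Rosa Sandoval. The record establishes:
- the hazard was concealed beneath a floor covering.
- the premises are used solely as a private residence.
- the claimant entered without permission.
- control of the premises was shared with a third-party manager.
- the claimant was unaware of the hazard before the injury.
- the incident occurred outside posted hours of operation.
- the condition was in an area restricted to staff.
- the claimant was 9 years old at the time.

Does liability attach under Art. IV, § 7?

No — not liable.

(1) consent to enter — fails.
(a) entrant a minor — satisfied.
(b) public area — not met.
So (2) is not satisfied (T AND F).
(i) commercial use — not satisfied.
(ii) exclusive control — not met.
So (a) is not satisfied (F OR F).
(b) not (during posted hours) — holds.
(c) no assumed risk — met.
(3) = F AND T AND T = false.
Overall: F OR F OR F → false.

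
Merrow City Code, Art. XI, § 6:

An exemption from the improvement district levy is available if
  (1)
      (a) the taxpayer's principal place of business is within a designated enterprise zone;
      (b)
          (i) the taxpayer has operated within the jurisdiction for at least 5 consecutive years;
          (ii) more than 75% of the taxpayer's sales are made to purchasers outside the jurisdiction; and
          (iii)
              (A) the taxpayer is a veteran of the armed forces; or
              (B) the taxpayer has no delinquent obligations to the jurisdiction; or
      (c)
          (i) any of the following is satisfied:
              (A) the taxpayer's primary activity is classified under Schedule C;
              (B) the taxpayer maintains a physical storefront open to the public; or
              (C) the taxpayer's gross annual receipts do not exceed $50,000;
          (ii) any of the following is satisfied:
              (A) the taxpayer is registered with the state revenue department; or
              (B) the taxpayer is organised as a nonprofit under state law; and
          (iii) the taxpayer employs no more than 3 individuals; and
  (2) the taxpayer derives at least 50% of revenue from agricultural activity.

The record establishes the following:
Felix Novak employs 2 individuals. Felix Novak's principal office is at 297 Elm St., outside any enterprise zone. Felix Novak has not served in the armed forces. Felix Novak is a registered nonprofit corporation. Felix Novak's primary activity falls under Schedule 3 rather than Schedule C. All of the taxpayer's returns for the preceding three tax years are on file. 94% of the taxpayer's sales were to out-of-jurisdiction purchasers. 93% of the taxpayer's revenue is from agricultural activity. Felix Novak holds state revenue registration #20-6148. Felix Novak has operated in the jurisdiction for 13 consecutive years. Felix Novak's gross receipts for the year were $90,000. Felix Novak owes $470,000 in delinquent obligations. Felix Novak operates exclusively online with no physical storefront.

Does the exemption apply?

(a) in enterprise zone — fails.
(i) ≥ 5 yrs in jurisdiction — satisfied.
(ii) >75% out-of-jur. sales — holds.
(A) veteran — not satisfied.
(B) no delinquency — fails.
(iii) = F OR F = false.
(b) = T AND T AND F = false.
(A) Schedule C activity — fails.
(B) has storefront — not met.
(C) receipts ≤ $50,000 — fails.
So (i) is not satisfied (F OR F OR F).
(A) state-registered — met.
(B) nonprofit — holds.
(ii) = T OR T = true.
(iii) ≤ 3 employees — met.
(c): F AND T AND T → false.
So (1) is not satisfied (F OR F OR F).
(2) ≥50% agricultural — satisfied.
So Overall is not satisfied (F AND T).

No — not exempt.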